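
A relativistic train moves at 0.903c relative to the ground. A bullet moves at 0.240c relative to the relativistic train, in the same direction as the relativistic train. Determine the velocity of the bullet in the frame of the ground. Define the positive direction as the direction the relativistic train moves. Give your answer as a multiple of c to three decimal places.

0.939c

With v = 0.903 and u' = 0.240 (in units of c),
u = (u' + v)/(1 + u'v/c²):
u = (0.240 + 0.903) / (1 + 0.240·0.903) = 1.1430/1.2167 = 0.9394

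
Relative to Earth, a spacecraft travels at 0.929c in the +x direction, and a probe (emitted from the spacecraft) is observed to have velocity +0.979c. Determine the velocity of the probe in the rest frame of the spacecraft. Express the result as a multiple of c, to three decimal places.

Invert the composition law: u' = (u − v)/(1 − uv/c²).
u' = (0.979 − 0.929) / (1 − (0.979)(0.929)) = 0.0500/0.0905 = 0.5524.

+0.552c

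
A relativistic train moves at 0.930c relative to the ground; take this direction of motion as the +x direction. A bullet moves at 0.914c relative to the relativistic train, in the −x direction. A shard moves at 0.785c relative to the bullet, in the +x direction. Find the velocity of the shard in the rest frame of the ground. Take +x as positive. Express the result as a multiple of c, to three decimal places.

+0.823c

Apply u = (u' + v)/(1 + u'v/c²) successively, working outward toward the ground.
Start: velocity of the relativistic train relative to the ground = 0.9300c.
Compose with the bullet (u' = -0.914 in the relativistic train frame): u_1 = (-0.914 + 0.930) / (1 + (-0.914)·0.930) = 0.0160/0.1500 = 0.1067.
Compose with the shard (u' = 0.785 in the bullet frame): u_2 = (0.785 + 0.107) / (1 + 0.785·0.107) = 0.8917/1.0837 = 0.8228.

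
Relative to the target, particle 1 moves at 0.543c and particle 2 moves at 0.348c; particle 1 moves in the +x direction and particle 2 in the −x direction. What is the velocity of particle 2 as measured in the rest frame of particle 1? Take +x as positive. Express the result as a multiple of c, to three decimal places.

β_A = 0.543, β_B = -0.348.
Transform to A's frame with the inverse velocity-addition law: u' = (u − v)/(1 − uv/c²), taking u = β_B and v = β_A.
u' = (-0.348 − 0.543) / (1 − (0.543)(-0.348)) = -0.8910/1.1890 = -0.7494.

-0.749c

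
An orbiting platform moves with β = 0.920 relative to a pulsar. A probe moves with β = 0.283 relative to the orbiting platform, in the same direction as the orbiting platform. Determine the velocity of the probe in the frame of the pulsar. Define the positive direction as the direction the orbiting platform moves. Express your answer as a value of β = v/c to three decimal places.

With v = 0.920 and u' = 0.283 (in units of c),
u = (u' + v)/(1 + u'v/c²):
u = (0.283 + 0.920) / (1 + 0.283·0.920) = 1.2030/1.2604 = 0.9545
(Galilean addition would give +1.203c, exceeding c.)

β = 0.954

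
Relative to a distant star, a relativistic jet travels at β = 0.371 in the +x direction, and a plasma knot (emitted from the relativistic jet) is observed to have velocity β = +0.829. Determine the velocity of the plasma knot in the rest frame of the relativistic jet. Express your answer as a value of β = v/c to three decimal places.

β = +0.661

Invert the composition law: u' = (u − v)/(1 − uv/c²).
u' = (0.829 − 0.371) / (1 − (0.829)(0.371)) = 0.4580/0.6924 = 0.6614.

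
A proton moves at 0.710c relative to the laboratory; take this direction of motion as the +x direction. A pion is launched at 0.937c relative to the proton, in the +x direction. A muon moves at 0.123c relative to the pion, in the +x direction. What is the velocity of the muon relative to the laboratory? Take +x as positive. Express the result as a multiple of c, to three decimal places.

Apply u = (u' + v)/(1 + u'v/c²) successively, working outward toward the laboratory.
Start: velocity of the proton relative to the laboratory = 0.7100c.
Compose with the pion (u' = 0.937 in the proton frame): u_1 = (0.937 + 0.710) / (1 + 0.937·0.710) = 1.6470/1.6653 = 0.9890.
Compose with the muon (u' = 0.123 in the pion frame): u_2 = (0.123 + 0.989) / (1 + 0.123·0.989) = 1.1120/1.1217 = 0.9914.

0.991c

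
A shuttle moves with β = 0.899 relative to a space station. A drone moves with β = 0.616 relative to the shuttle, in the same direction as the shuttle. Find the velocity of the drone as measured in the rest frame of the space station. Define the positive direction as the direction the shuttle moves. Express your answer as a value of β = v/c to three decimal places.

β = 0.975

With v = 0.899 and u' = 0.616 (in units of c),
u = (u' + v)/(1 + u'v/c²):
u = (0.616 + 0.899) / (1 + 0.616·0.899) = 1.5150/1.5538 = 0.9750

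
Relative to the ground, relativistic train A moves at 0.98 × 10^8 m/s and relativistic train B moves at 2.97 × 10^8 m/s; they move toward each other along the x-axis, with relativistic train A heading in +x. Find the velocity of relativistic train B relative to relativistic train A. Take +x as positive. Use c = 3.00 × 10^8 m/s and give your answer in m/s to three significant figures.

-2.98 × 10^8 m/s

β_A = 0.327, β_B = -0.990 (dividing each by c = 3.00 × 10^8 m/s).
Transform to A's frame with the inverse velocity-addition law: u' = (u − v)/(1 − uv/c²), taking u = β_B and v = β_A.
u' = (-0.990 − 0.327) / (1 − (0.327)(-0.990)) = -1.3167/1.3234 = -0.9949.
u' = -0.9949 × 3.00 × 10^8 m/s.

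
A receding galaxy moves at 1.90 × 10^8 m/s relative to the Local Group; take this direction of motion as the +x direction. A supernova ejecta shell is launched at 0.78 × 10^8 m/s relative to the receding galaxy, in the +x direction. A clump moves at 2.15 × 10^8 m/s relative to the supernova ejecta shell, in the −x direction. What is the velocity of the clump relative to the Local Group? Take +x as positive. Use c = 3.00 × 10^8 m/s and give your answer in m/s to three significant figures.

+3.36 × 10^7 m/s

Apply u = (u' + v)/(1 + u'v/c²) successively, working outward toward the Local Group.
(Dividing each given speed by c = 3.00 × 10^8 m/s to work in units of c.)
Start: velocity of the receding galaxy relative to the Local Group = 0.6333c.
Compose with the supernova ejecta shell (u' = 0.260 in the receding galaxy frame): u_1 = (0.260 + 0.633) / (1 + 0.260·0.633) = 0.8933/1.1647 = 0.7670.
Compose with the clump (u' = -0.717 in the supernova ejecta shell frame): u_2 = (-0.717 + 0.767) / (1 + (-0.717)·0.767) = 0.0504/0.4503 = 0.1118.
So u = 0.1118 × 3.00 × 10^8 m/s.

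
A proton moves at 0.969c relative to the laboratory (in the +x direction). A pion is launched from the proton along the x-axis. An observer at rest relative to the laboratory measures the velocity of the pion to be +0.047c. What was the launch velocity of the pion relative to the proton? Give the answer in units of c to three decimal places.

-0.966c

Invert the composition law: u' = (u − v)/(1 − uv/c²).
u' = (0.047 − 0.969) / (1 − (0.047)(0.969)) = -0.9220/0.9545 = -0.9660.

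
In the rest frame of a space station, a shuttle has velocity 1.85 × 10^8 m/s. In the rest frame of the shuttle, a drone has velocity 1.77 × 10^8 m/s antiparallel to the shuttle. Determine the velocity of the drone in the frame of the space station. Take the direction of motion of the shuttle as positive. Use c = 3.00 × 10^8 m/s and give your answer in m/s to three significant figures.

+1.26 × 10^7 m/s

In units of c (dividing by 3.00 × 10^8 m/s): v = 0.617, u' = -0.590.
u = (u' + v)/(1 + u'v/c²):
u = (-0.590 + 0.617) / (1 + (-0.590)·0.617) = 0.0267/0.6362 = 0.0419
Converting back: u = 0.0419 × 3.00 × 10^8 m/s.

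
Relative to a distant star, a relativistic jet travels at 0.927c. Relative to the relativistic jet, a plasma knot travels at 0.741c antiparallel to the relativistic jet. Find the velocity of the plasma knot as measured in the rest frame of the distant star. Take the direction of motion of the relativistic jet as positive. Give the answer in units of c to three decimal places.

With v = 0.927 and u' = -0.741 (in units of c),
u = (u' + v)/(1 + u'v/c²):
u = (-0.741 + 0.927) / (1 + (-0.741)·0.927) = 0.1860/0.3131 = 0.5941

+0.594c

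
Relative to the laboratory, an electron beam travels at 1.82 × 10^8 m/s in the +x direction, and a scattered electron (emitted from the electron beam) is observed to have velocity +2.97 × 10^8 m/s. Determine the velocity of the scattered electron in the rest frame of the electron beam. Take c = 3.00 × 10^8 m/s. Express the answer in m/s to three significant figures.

v = 0.607c, u = 0.990c.
Invert the composition law: u' = (u − v)/(1 − uv/c²).
u' = (0.990 − 0.607) / (1 − (0.990)(0.607)) = 0.3833/0.3994 = 0.9598.
u' = 0.9598 × 3.00 × 10^8 m/s.

+2.88 × 10^8 m/s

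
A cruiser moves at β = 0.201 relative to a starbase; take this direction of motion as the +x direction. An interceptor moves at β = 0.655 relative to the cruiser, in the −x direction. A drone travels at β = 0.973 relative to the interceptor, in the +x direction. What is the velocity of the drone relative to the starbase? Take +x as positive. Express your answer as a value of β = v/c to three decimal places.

Apply u = (u' + v)/(1 + u'v/c²) successively, working outward toward the starbase.
Start: velocity of the cruiser relative to the starbase = 0.2010c.
Compose with the interceptor (u' = -0.655 in the cruiser frame): u_1 = (-0.655 + 0.201) / (1 + (-0.655)·0.201) = -0.4540/0.8683 = -0.5228.
Compose with the drone (u' = 0.973 in the interceptor frame): u_2 = (0.973 + (-0.523)) / (1 + 0.973·(-0.523)) = 0.4502/0.4913 = 0.9163.

β = +0.916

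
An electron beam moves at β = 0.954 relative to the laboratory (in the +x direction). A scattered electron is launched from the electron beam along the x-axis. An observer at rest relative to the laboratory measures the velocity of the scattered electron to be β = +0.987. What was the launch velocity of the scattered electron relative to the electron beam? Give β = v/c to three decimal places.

β = +0.565

Invert the composition law: u' = (u − v)/(1 − uv/c²).
u' = (0.987 − 0.954) / (1 − (0.987)(0.954)) = 0.0330/0.0584 = 0.5650.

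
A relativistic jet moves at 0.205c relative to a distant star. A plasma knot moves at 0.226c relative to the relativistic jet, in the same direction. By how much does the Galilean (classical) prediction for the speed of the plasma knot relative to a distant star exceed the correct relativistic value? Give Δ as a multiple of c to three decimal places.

Δ = 0.019c

Galilean: u_cl = 0.226 + 0.205 = 0.4310.
Relativistic: u_rel = (0.226 + 0.205) / (1 + 0.226·0.205) = 0.4310/1.0463 = 0.4119.
Δ = 0.4310 − 0.4119 = 0.0191.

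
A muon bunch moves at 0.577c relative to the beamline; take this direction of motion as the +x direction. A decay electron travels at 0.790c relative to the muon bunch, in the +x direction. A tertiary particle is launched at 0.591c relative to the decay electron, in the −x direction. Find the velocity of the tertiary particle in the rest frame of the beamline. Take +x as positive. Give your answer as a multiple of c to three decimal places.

+0.782c

Apply u = (u' + v)/(1 + u'v/c²) successively, working outward toward the beamline.
Start: velocity of the muon bunch relative to the beamline = 0.5770c.
Compose with the decay electron (u' = 0.790 in the muon bunch frame): u_1 = (0.790 + 0.577) / (1 + 0.790·0.577) = 1.3670/1.4558 = 0.9390.
Compose with the tertiary particle (u' = -0.591 in the decay electron frame): u_2 = (-0.591 + 0.939) / (1 + (-0.591)·0.939) = 0.3480/0.4451 = 0.7819.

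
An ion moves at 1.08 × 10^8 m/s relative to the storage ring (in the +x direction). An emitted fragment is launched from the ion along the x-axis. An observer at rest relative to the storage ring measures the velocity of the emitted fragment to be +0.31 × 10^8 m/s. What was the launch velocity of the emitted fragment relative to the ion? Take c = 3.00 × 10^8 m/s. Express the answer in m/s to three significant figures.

-8.00 × 10^7 m/s

v = 0.360c, u = 0.103c.
Invert the composition law: u' = (u − v)/(1 − uv/c²).
u' = (0.103 − 0.360) / (1 − (0.103)(0.360)) = -0.2567/0.9628 = -0.2666.
u' = -0.2666 × 3.00 × 10^8 m/s.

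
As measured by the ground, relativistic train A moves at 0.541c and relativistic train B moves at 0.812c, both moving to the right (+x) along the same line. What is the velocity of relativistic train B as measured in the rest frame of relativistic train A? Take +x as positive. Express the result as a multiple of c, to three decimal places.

+0.483c

β_A = 0.541, β_B = 0.812.
Transform to A's frame with the inverse velocity-addition law: u' = (u − v)/(1 − uv/c²), taking u = β_B and v = β_A.
u' = (0.812 − 0.541) / (1 − (0.541)(0.812)) = 0.2710/0.5607 = 0.4833.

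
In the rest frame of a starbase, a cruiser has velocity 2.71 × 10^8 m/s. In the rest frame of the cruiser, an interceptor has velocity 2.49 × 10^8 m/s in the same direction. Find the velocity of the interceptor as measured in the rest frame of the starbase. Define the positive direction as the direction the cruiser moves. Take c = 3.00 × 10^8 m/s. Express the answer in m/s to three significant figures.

In units of c (dividing by 3.00 × 10^8 m/s): v = 0.903, u' = 0.830.
u = (u' + v)/(1 + u'v/c²):
u = (0.830 + 0.903) / (1 + 0.830·0.903) = 1.7333/1.7498 = 0.9906
(Galilean addition would give +1.733c, exceeding c.)
Converting back: u = 0.9906 × 3.00 × 10^8 m/s.

2.97 × 10^8 m/s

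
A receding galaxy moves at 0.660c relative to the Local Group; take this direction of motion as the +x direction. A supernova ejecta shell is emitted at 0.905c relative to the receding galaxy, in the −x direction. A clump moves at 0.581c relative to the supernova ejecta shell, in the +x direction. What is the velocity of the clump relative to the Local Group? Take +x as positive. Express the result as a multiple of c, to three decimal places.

Apply u = (u' + v)/(1 + u'v/c²) successively, working outward toward the Local Group.
Start: velocity of the receding galaxy relative to the Local Group = 0.6600c.
Compose with the supernova ejecta shell (u' = -0.905 in the receding galaxy frame): u_1 = (-0.905 + 0.660) / (1 + (-0.905)·0.660) = -0.2450/0.4027 = -0.6084.
Compose with the clump (u' = 0.581 in the supernova ejecta shell frame): u_2 = (0.581 + (-0.608)) / (1 + 0.581·(-0.608)) = -0.0274/0.6465 = -0.0424.

-0.042c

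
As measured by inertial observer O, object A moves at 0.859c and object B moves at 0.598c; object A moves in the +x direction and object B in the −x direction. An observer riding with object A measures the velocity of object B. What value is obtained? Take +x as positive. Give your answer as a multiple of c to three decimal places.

-0.963c

β_A = 0.859, β_B = -0.598.
Transform to A's frame with the inverse velocity-addition law: u' = (u − v)/(1 − uv/c²), taking u = β_B and v = β_A.
u' = (-0.598 − 0.859) / (1 − (0.859)(-0.598)) = -1.4570/1.5137 = -0.9626.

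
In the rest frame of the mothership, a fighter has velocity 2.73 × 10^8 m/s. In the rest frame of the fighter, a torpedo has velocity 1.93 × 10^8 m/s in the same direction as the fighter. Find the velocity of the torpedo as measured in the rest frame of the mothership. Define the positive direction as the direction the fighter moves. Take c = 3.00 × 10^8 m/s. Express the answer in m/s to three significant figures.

2.94 × 10^8 m/s

In units of c (dividing by 3.00 × 10^8 m/s): v = 0.910, u' = 0.643.
u = (u' + v)/(1 + u'v/c²):
u = (0.643 + 0.910) / (1 + 0.643·0.910) = 1.5533/1.5854 = 0.9798
(Galilean addition would give +1.553c, exceeding c.)
Converting back: u = 0.9798 × 3.00 × 10^8 m/s.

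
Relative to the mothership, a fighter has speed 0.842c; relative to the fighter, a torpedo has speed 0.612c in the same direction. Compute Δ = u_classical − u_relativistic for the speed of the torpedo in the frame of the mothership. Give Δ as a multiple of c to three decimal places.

Δ = 0.494c

Galilean: u_cl = 0.612 + 0.842 = 1.4540.
Relativistic: u_rel = (0.612 + 0.842) / (1 + 0.612·0.842) = 1.4540/1.5153 = 0.9595.
Δ = 1.4540 − 0.9595 = 0.4945.
(The classical prediction exceeds c; the relativistic result does not.)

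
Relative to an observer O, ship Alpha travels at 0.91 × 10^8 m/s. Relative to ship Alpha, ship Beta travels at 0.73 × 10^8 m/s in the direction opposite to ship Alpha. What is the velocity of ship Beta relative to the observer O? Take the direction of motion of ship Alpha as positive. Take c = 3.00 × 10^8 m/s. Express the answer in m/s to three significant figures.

+1.94 × 10^7 m/s

In units of c (dividing by 3.00 × 10^8 m/s): v = 0.303, u' = -0.243.
u = (u' + v)/(1 + u'v/c²):
u = (-0.243 + 0.303) / (1 + (-0.243)·0.303) = 0.0600/0.9262 = 0.0648
Converting back: u = 0.0648 × 3.00 × 10^8 m/s.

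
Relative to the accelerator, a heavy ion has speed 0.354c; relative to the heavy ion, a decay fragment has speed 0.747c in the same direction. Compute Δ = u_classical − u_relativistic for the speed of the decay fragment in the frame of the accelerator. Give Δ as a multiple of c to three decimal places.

Δ = 0.230c

Galilean: u_cl = 0.747 + 0.354 = 1.1010.
Relativistic: u_rel = (0.747 + 0.354) / (1 + 0.747·0.354) = 1.1010/1.2644 = 0.8707.
Δ = 1.1010 − 0.8707 = 0.2303.
(The classical prediction exceeds c; the relativistic result does not.)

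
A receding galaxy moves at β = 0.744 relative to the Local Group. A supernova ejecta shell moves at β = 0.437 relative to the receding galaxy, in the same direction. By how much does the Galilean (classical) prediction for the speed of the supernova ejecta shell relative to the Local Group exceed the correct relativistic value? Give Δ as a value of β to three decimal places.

Galilean: u_cl = 0.437 + 0.744 = 1.1810.
Relativistic: u_rel = (0.437 + 0.744) / (1 + 0.437·0.744) = 1.1810/1.3251 = 0.8912.
Δ = 1.1810 − 0.8912 = 0.2898.
(The classical prediction exceeds c; the relativistic result does not.)

Δ = 0.290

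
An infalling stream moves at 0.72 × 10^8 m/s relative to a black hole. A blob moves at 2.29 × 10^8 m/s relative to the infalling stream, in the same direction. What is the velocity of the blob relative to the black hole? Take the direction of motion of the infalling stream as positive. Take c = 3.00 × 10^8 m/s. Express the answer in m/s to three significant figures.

In units of c (dividing by 3.00 × 10^8 m/s): v = 0.240, u' = 0.763.
u = (u' + v)/(1 + u'v/c²):
u = (0.763 + 0.240) / (1 + 0.763·0.240) = 1.0033/1.1832 = 0.8480
Converting back: u = 0.8480 × 3.00 × 10^8 m/s.

2.54 × 10^8 m/s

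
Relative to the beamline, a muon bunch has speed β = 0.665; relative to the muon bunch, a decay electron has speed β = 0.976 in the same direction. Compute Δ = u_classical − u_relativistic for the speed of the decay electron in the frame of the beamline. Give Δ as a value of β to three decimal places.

Galilean: u_cl = 0.976 + 0.665 = 1.6410.
Relativistic: u_rel = (0.976 + 0.665) / (1 + 0.976·0.665) = 1.6410/1.6490 = 0.9951.
Δ = 1.6410 − 0.9951 = 0.6459.
(The classical prediction exceeds c; the relativistic result does not.)

Δ = 0.646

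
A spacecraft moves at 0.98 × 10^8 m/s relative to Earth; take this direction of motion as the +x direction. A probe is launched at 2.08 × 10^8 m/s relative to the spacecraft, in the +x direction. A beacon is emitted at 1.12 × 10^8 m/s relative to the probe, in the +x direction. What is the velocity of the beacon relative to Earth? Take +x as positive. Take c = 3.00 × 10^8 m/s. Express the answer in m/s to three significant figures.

Apply u = (u' + v)/(1 + u'v/c²) successively, working outward toward Earth.
(Dividing each given speed by c = 3.00 × 10^8 m/s to work in units of c.)
Start: velocity of the spacecraft relative to Earth = 0.3267c.
Compose with the probe (u' = 0.693 in the spacecraft frame): u_1 = (0.693 + 0.327) / (1 + 0.693·0.327) = 1.0200/1.2265 = 0.8316.
Compose with the beacon (u' = 0.373 in the probe frame): u_2 = (0.373 + 0.832) / (1 + 0.373·0.832) = 1.2050/1.3105 = 0.9195.
So u = 0.9195 × 3.00 × 10^8 m/s.

2.76 × 10^8 m/s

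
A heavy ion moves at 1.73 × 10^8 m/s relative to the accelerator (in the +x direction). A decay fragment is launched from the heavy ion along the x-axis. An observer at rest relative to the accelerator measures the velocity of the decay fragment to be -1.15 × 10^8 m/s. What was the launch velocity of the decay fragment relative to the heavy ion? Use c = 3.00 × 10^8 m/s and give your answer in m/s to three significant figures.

-2.36 × 10^8 m/s

v = 0.577c, u = -0.383c.
Invert the composition law: u' = (u − v)/(1 − uv/c²).
u' = (-0.383 − 0.577) / (1 − (-0.383)(0.577)) = -0.9600/1.2211 = -0.7862.
u' = -0.7862 × 3.00 × 10^8 m/s.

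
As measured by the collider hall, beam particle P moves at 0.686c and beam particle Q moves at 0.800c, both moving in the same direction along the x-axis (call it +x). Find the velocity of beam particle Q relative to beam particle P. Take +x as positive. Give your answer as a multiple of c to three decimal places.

+0.253c

β_A = 0.686, β_B = 0.800.
Transform to A's frame with the inverse velocity-addition law: u' = (u − v)/(1 − uv/c²), taking u = β_B and v = β_A.
u' = (0.800 − 0.686) / (1 − (0.686)(0.800)) = 0.1140/0.4512 = 0.2527.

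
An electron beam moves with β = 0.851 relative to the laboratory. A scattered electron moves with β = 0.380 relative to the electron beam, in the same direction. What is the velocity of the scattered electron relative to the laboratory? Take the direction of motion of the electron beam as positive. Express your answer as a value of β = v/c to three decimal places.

β = 0.930

With v = 0.851 and u' = 0.380 (in units of c),
u = (u' + v)/(1 + u'v/c²):
u = (0.380 + 0.851) / (1 + 0.380·0.851) = 1.2310/1.3234 = 0.9302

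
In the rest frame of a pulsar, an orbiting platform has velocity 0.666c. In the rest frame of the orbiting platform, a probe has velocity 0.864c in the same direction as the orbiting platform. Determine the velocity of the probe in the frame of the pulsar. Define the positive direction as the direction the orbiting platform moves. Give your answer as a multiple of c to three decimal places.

0.971c

With v = 0.666 and u' = 0.864 (in units of c),
u = (u' + v)/(1 + u'v/c²):
u = (0.864 + 0.666) / (1 + 0.864·0.666) = 1.5300/1.5754 = 0.9712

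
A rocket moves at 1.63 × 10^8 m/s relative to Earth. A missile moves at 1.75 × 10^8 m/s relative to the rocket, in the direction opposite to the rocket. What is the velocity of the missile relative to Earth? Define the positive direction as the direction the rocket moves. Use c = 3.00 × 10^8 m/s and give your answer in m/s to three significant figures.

-1.76 × 10^7 m/s

In units of c (dividing by 3.00 × 10^8 m/s): v = 0.543, u' = -0.583.
u = (u' + v)/(1 + u'v/c²):
u = (-0.583 + 0.543) / (1 + (-0.583)·0.543) = -0.0400/0.6831 = -0.0586
(Galilean addition would give -0.040c.)
Converting back: u = -0.0586 × 3.00 × 10^8 m/s.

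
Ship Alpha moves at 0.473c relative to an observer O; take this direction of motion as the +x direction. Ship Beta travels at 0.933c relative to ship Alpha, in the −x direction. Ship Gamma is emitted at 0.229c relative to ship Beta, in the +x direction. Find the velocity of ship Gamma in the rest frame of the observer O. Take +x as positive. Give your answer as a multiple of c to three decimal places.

Apply u = (u' + v)/(1 + u'v/c²) successively, working outward toward the observer O.
Start: velocity of ship Alpha relative to the observer O = 0.4730c.
Compose with ship Beta (u' = -0.933 in ship Alpha frame): u_1 = (-0.933 + 0.473) / (1 + (-0.933)·0.473) = -0.4600/0.5587 = -0.8234.
Compose with ship Gamma (u' = 0.229 in ship Beta frame): u_2 = (0.229 + (-0.823)) / (1 + 0.229·(-0.823)) = -0.5944/0.8115 = -0.7325.

-0.732c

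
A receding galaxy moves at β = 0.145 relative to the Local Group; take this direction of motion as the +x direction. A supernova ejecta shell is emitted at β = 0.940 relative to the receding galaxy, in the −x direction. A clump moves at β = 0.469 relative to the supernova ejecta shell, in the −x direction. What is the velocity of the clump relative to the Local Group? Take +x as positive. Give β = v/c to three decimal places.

Apply u = (u' + v)/(1 + u'v/c²) successively, working outward toward the Local Group.
Start: velocity of the receding galaxy relative to the Local Group = 0.1450c.
Compose with the supernova ejecta shell (u' = -0.940 in the receding galaxy frame): u_1 = (-0.940 + 0.145) / (1 + (-0.940)·0.145) = -0.7950/0.8637 = -0.9205.
Compose with the clump (u' = -0.469 in the supernova ejecta shell frame): u_2 = (-0.469 + (-0.920)) / (1 + (-0.469)·(-0.920)) = -1.3895/1.4317 = -0.9705.

β = -0.970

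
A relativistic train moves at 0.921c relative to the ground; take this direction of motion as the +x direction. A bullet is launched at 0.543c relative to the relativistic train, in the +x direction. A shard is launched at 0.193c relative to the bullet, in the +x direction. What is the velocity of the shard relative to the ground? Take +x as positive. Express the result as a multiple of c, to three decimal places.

Apply u = (u' + v)/(1 + u'v/c²) successively, working outward toward the ground.
Start: velocity of the relativistic train relative to the ground = 0.9210c.
Compose with the bullet (u' = 0.543 in the relativistic train frame): u_1 = (0.543 + 0.921) / (1 + 0.543·0.921) = 1.4640/1.5001 = 0.9759.
Compose with the shard (u' = 0.193 in the bullet frame): u_2 = (0.193 + 0.976) / (1 + 0.193·0.976) = 1.1689/1.1884 = 0.9837.

0.984c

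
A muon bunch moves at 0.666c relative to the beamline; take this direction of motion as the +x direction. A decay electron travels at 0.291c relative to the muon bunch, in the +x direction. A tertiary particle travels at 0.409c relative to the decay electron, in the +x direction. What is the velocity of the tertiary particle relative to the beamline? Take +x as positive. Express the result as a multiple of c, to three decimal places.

Apply u = (u' + v)/(1 + u'v/c²) successively, working outward toward the beamline.
Start: velocity of the muon bunch relative to the beamline = 0.6660c.
Compose with the decay electron (u' = 0.291 in the muon bunch frame): u_1 = (0.291 + 0.666) / (1 + 0.291·0.666) = 0.9570/1.1938 = 0.8016.
Compose with the tertiary particle (u' = 0.409 in the decay electron frame): u_2 = (0.409 + 0.802) / (1 + 0.409·0.802) = 1.2106/1.3279 = 0.9117.

0.912c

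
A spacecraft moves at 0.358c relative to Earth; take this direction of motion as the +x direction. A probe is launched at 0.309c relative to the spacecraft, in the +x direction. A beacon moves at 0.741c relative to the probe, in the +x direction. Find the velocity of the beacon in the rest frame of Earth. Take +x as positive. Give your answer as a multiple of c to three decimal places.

0.928c

Apply u = (u' + v)/(1 + u'v/c²) successively, working outward toward Earth.
Start: velocity of the spacecraft relative to Earth = 0.3580c.
Compose with the probe (u' = 0.309 in the spacecraft frame): u_1 = (0.309 + 0.358) / (1 + 0.309·0.358) = 0.6670/1.1106 = 0.6006.
Compose with the beacon (u' = 0.741 in the probe frame): u_2 = (0.741 + 0.601) / (1 + 0.741·0.601) = 1.3416/1.4450 = 0.9284.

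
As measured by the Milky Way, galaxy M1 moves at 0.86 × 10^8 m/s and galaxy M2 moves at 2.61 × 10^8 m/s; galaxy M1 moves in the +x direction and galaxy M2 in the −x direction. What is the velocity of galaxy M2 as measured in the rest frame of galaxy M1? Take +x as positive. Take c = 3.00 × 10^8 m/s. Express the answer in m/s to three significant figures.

-2.78 × 10^8 m/s

β_A = 0.287, β_B = -0.870 (dividing each by c = 3.00 × 10^8 m/s).
Transform to A's frame with the inverse velocity-addition law: u' = (u − v)/(1 − uv/c²), taking u = β_B and v = β_A.
u' = (-0.870 − 0.287) / (1 − (0.287)(-0.870)) = -1.1567/1.2494 = -0.9258.
u' = -0.9258 × 3.00 × 10^8 m/s.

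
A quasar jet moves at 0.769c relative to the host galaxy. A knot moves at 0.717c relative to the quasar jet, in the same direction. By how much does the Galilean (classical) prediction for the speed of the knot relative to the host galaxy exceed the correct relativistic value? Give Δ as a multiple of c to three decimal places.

Galilean: u_cl = 0.717 + 0.769 = 1.4860.
Relativistic: u_rel = (0.717 + 0.769) / (1 + 0.717·0.769) = 1.4860/1.5514 = 0.9579.
Δ = 1.4860 − 0.9579 = 0.5281.
(The classical prediction exceeds c; the relativistic result does not.)

Δ = 0.528c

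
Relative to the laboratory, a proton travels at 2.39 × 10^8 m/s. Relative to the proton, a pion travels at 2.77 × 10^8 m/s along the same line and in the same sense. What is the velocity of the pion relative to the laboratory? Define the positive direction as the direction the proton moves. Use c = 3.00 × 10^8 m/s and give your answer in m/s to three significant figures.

2.97 × 10^8 m/s

In units of c (dividing by 3.00 × 10^8 m/s): v = 0.797, u' = 0.923.
u = (u' + v)/(1 + u'v/c²):
u = (0.923 + 0.797) / (1 + 0.923·0.797) = 1.7200/1.7356 = 0.9910
(Galilean addition would give +1.720c, exceeding c.)
Converting back: u = 0.9910 × 3.00 × 10^8 m/s.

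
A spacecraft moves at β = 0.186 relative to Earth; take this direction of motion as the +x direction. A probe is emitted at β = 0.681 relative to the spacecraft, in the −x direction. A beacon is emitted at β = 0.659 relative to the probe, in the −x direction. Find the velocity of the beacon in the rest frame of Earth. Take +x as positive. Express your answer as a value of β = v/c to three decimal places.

β = -0.892

Apply u = (u' + v)/(1 + u'v/c²) successively, working outward toward Earth.
Start: velocity of the spacecraft relative to Earth = 0.1860c.
Compose with the probe (u' = -0.681 in the spacecraft frame): u_1 = (-0.681 + 0.186) / (1 + (-0.681)·0.186) = -0.4950/0.8733 = -0.5668.
Compose with the beacon (u' = -0.659 in the probe frame): u_2 = (-0.659 + (-0.567)) / (1 + (-0.659)·(-0.567)) = -1.2258/1.3735 = -0.8924.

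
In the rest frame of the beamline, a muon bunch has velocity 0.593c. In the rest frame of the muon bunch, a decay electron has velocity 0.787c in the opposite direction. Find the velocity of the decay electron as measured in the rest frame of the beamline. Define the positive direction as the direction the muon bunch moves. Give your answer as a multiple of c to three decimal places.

-0.364c

With v = 0.593 and u' = -0.787 (in units of c),
u = (u' + v)/(1 + u'v/c²):
u = (-0.787 + 0.593) / (1 + (-0.787)·0.593) = -0.1940/0.5333 = -0.3638
(Galilean addition would give -0.194c.)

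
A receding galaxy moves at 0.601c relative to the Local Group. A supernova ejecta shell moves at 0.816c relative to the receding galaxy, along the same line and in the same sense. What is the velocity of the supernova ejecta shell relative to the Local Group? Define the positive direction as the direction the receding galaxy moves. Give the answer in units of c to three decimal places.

0.951c

With v = 0.601 and u' = 0.816 (in units of c),
u = (u' + v)/(1 + u'v/c²):
u = (0.816 + 0.601) / (1 + 0.816·0.601) = 1.4170/1.4904 = 0.9507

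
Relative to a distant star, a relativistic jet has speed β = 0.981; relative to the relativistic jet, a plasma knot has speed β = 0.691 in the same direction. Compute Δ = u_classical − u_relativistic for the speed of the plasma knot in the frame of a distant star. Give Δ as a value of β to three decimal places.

Δ = 0.675

Galilean: u_cl = 0.691 + 0.981 = 1.6720.
Relativistic: u_rel = (0.691 + 0.981) / (1 + 0.691·0.981) = 1.6720/1.6779 = 0.9965.
Δ = 1.6720 − 0.9965 = 0.6755.
(The classical prediction exceeds c; the relativistic result does not.)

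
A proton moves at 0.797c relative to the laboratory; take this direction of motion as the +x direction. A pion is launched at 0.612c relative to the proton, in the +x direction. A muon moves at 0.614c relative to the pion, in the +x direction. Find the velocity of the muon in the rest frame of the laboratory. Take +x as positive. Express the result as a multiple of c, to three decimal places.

0.987c

Apply u = (u' + v)/(1 + u'v/c²) successively, working outward toward the laboratory.
Start: velocity of the proton relative to the laboratory = 0.7970c.
Compose with the pion (u' = 0.612 in the proton frame): u_1 = (0.612 + 0.797) / (1 + 0.612·0.797) = 1.4090/1.4878 = 0.9471.
Compose with the muon (u' = 0.614 in the pion frame): u_2 = (0.614 + 0.947) / (1 + 0.614·0.947) = 1.5611/1.5815 = 0.9871.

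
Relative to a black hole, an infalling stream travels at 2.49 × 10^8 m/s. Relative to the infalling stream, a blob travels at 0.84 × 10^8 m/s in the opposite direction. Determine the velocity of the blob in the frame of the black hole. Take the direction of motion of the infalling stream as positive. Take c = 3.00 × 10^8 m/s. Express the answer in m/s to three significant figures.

In units of c (dividing by 3.00 × 10^8 m/s): v = 0.830, u' = -0.280.
u = (u' + v)/(1 + u'v/c²):
u = (-0.280 + 0.830) / (1 + (-0.280)·0.830) = 0.5500/0.7676 = 0.7165
Converting back: u = 0.7165 × 3.00 × 10^8 m/s.

+2.15 × 10^8 m/s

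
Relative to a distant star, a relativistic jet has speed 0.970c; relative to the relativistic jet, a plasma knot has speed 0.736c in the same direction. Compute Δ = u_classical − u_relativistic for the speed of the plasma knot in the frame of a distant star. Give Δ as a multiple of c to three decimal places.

Δ = 0.711c

Galilean: u_cl = 0.736 + 0.970 = 1.7060.
Relativistic: u_rel = (0.736 + 0.970) / (1 + 0.736·0.970) = 1.7060/1.7139 = 0.9954.
Δ = 1.7060 − 0.9954 = 0.7106.
(The classical prediction exceeds c; the relativistic result does not.)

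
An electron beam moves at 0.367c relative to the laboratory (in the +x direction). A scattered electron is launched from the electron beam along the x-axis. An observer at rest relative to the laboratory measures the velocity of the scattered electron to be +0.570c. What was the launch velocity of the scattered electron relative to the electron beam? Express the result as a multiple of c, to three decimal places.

+0.257c

Invert the composition law: u' = (u − v)/(1 − uv/c²).
u' = (0.570 − 0.367) / (1 − (0.570)(0.367)) = 0.2030/0.7908 = 0.2567.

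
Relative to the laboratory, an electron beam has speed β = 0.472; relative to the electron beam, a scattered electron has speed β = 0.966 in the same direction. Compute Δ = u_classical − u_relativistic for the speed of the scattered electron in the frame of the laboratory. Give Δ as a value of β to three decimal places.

Δ = 0.450

Galilean: u_cl = 0.966 + 0.472 = 1.4380.
Relativistic: u_rel = (0.966 + 0.472) / (1 + 0.966·0.472) = 1.4380/1.4560 = 0.9877.
Δ = 1.4380 − 0.9877 = 0.4503.
(The classical prediction exceeds c; the relativistic result does not.)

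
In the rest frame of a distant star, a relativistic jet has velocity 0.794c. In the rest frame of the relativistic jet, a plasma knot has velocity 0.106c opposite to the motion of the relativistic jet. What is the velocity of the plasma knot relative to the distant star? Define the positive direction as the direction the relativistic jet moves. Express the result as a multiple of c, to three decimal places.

+0.751c

With v = 0.794 and u' = -0.106 (in units of c),
u = (u' + v)/(1 + u'v/c²):
u = (-0.106 + 0.794) / (1 + (-0.106)·0.794) = 0.6880/0.9158 = 0.7512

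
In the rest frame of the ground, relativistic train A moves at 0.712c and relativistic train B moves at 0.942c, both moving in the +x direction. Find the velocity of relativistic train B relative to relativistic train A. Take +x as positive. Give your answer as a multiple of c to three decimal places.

β_A = 0.712, β_B = 0.942.
Transform to A's frame with the inverse velocity-addition law: u' = (u − v)/(1 − uv/c²), taking u = β_B and v = β_A.
u' = (0.942 − 0.712) / (1 − (0.712)(0.942)) = 0.2300/0.3293 = 0.6985.

+0.698c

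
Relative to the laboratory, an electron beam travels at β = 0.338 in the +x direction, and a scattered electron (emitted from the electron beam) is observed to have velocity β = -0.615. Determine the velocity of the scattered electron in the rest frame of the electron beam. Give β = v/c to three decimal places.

β = -0.789

Invert the composition law: u' = (u − v)/(1 − uv/c²).
u' = (-0.615 − 0.338) / (1 − (-0.615)(0.338)) = -0.9530/1.2079 = -0.7890.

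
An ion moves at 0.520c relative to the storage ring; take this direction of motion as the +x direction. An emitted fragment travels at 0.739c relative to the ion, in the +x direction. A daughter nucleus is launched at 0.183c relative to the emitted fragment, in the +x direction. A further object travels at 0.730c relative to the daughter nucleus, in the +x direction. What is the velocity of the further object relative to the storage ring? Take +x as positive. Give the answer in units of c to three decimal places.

0.990c

Apply u = (u' + v)/(1 + u'v/c²) successively, working outward toward the storage ring.
Start: velocity of the ion relative to the storage ring = 0.5200c.
Compose with the emitted fragment (u' = 0.739 in the ion frame): u_1 = (0.739 + 0.520) / (1 + 0.739·0.520) = 1.2590/1.3843 = 0.9095.
Compose with the daughter nucleus (u' = 0.183 in the emitted fragment frame): u_2 = (0.183 + 0.909) / (1 + 0.183·0.909) = 1.0925/1.1664 = 0.9366.
Compose with the further object (u' = 0.730 in the daughter nucleus frame): u_3 = (0.730 + 0.937) / (1 + 0.730·0.937) = 1.6666/1.6837 = 0.9898.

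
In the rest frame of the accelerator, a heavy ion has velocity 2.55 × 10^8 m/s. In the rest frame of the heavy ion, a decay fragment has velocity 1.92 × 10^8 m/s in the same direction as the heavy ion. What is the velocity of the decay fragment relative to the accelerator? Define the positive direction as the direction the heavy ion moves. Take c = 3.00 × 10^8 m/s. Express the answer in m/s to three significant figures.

In units of c (dividing by 3.00 × 10^8 m/s): v = 0.850, u' = 0.640.
u = (u' + v)/(1 + u'v/c²):
u = (0.640 + 0.850) / (1 + 0.640·0.850) = 1.4900/1.5440 = 0.9650
(Galilean addition would give +1.490c, exceeding c.)
Converting back: u = 0.9650 × 3.00 × 10^8 m/s.

2.90 × 10^8 m/s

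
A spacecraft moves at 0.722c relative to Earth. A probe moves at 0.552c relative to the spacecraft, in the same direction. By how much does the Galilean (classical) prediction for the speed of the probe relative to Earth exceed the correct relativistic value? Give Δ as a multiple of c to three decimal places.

Galilean: u_cl = 0.552 + 0.722 = 1.2740.
Relativistic: u_rel = (0.552 + 0.722) / (1 + 0.552·0.722) = 1.2740/1.3985 = 0.9109.
Δ = 1.2740 − 0.9109 = 0.3631.
(The classical prediction exceeds c; the relativistic result does not.)

Δ = 0.363c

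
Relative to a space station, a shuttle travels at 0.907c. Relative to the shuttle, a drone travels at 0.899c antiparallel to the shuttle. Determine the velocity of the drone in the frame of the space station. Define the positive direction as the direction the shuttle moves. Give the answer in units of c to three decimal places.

+0.043c

With v = 0.907 and u' = -0.899 (in units of c),
u = (u' + v)/(1 + u'v/c²):
u = (-0.899 + 0.907) / (1 + (-0.899)·0.907) = 0.0080/0.1846 = 0.0433
(Galilean addition would give +0.008c.)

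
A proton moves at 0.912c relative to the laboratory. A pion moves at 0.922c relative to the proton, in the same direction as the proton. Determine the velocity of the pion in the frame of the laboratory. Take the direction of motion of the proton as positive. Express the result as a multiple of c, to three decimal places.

With v = 0.912 and u' = 0.922 (in units of c),
u = (u' + v)/(1 + u'v/c²):
u = (0.922 + 0.912) / (1 + 0.922·0.912) = 1.8340/1.8409 = 0.9963

0.996c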